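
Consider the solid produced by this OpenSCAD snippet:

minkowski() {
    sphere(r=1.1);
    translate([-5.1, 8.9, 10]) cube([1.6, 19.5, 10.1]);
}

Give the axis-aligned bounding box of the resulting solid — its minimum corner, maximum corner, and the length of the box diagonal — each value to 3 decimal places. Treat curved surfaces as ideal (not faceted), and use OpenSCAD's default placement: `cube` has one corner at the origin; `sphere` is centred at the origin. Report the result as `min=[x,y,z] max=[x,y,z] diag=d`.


min=[-6.200,7.800,8.900] max=[-2.400,29.500,21.200] diag=25.231

A = translate([-5.1, 8.9, 10]) cube([1.6, 19.5, 10.1]) → bbox [-5.1,8.9,10] .. [-3.5,28.4,20.1]
B = sphere(r=1.1) → bbox [-1.1,-1.1,-1.1] .. [1.1,1.1,1.1]
lo = A.lo+B.lo = [-5.1-1.1, 8.9-1.1, 10-1.1] = [-6.200,7.800,8.900]
hi = A.hi+B.hi = [-3.5+1.1, 28.4+1.1, 20.1+1.1] = [-2.400,29.500,21.200]
diag = √(3.8²+21.7²+12.3²) = √636.62 = 25.231


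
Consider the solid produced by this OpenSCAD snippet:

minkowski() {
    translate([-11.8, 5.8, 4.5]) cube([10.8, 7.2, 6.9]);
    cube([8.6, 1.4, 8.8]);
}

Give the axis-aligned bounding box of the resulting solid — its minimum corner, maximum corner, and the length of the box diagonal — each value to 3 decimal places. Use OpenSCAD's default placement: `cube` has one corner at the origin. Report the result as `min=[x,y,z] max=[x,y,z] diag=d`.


A = translate([-11.8, 5.8, 4.5]) cube([10.8, 7.2, 6.9]) → bbox [-11.8,5.8,4.5] .. [-1,13,11.4]
B = cube([8.6, 1.4, 8.8]) → bbox [0,0,0] .. [8.6,1.4,8.8]
lo = A.lo+B.lo = [-11.8+0, 5.8+0, 4.5+0] = [-11.800,5.800,4.500]
hi = A.hi+B.hi = [-1+8.6, 13+1.4, 11.4+8.8] = [7.600,14.400,20.200]
diag = √(19.4²+8.6²+15.7²) = √696.81 = 26.397

min=[-11.800,5.800,4.500] max=[7.600,14.400,20.200] diag=26.397


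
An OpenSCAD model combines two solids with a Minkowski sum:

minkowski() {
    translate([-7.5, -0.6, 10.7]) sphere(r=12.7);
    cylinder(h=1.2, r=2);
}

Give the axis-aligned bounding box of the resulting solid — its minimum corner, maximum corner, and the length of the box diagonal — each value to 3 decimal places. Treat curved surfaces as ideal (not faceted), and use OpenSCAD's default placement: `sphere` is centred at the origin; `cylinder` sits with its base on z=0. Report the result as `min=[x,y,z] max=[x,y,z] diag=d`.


min=[-22.200,-15.300,-2.000] max=[7.200,14.100,24.600] diag=49.359

A = translate([-7.5, -0.6, 10.7]) sphere(r=12.7) → bbox [-20.2,-13.3,-2] .. [5.2,12.1,23.4]
B = cylinder(h=1.2, r=2) → bbox [-2,-2,0] .. [2,2,1.2]
lo = A.lo+B.lo = [-20.2-2, -13.3-2, -2+0] = [-22.200,-15.300,-2.000]
hi = A.hi+B.hi = [5.2+2, 12.1+2, 23.4+1.2] = [7.200,14.100,24.600]
diag = √(29.4²+29.4²+26.6²) = √2436.28 = 49.359


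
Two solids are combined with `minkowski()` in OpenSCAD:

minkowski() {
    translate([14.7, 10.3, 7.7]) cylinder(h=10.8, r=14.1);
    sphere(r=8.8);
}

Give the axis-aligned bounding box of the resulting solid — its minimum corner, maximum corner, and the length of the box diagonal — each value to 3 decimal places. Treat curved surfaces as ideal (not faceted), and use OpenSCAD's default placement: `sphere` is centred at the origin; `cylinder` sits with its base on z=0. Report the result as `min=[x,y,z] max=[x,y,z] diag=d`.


min=[-8.200,-12.600,-1.100] max=[37.600,33.200,27.300] diag=70.724

A = translate([14.7, 10.3, 7.7]) cylinder(h=10.8, r=14.1) → bbox [0.6,-3.8,7.7] .. [28.8,24.4,18.5]
B = sphere(r=8.8) → bbox [-8.8,-8.8,-8.8] .. [8.8,8.8,8.8]
lo = A.lo+B.lo = [0.6-8.8, -3.8-8.8, 7.7-8.8] = [-8.200,-12.600,-1.100]
hi = A.hi+B.hi = [28.8+8.8, 24.4+8.8, 18.5+8.8] = [37.600,33.200,27.300]
diag = √(45.8²+45.8²+28.4²) = √5001.84 = 70.724


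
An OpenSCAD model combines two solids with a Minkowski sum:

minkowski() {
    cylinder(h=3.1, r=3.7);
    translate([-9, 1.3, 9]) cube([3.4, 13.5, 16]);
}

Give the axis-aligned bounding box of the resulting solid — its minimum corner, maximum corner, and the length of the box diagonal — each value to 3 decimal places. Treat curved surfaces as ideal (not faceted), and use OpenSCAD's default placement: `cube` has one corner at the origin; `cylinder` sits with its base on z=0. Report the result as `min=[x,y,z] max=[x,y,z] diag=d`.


min=[-12.700,-2.400,9.000] max=[-1.900,18.500,28.100] diag=30.303

A = translate([-9, 1.3, 9]) cube([3.4, 13.5, 16]) → bbox [-9,1.3,9] .. [-5.6,14.8,25]
B = cylinder(h=3.1, r=3.7) → bbox [-3.7,-3.7,0] .. [3.7,3.7,3.1]
lo = A.lo+B.lo = [-9-3.7, 1.3-3.7, 9+0] = [-12.700,-2.400,9.000]
hi = A.hi+B.hi = [-5.6+3.7, 14.8+3.7, 25+3.1] = [-1.900,18.500,28.100]
diag = √(10.8²+20.9²+19.1²) = √918.26 = 30.303


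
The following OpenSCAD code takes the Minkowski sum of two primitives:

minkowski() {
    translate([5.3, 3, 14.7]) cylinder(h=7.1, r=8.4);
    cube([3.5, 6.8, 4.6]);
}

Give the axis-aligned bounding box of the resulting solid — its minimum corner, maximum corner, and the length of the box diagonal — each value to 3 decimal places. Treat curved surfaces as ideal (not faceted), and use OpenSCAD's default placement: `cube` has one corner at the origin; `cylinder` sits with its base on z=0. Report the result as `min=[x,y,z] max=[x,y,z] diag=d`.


A = translate([5.3, 3, 14.7]) cylinder(h=7.1, r=8.4) → bbox [-3.1,-5.4,14.7] .. [13.7,11.4,21.8]
B = cube([3.5, 6.8, 4.6]) → bbox [0,0,0] .. [3.5,6.8,4.6]
lo = A.lo+B.lo = [-3.1+0, -5.4+0, 14.7+0] = [-3.100,-5.400,14.700]
hi = A.hi+B.hi = [13.7+3.5, 11.4+6.8, 21.8+4.6] = [17.200,18.200,26.400]
diag = √(20.3²+23.6²+11.7²) = √1105.94 = 33.256

min=[-3.100,-5.400,14.700] max=[17.200,18.200,26.400] diag=33.256


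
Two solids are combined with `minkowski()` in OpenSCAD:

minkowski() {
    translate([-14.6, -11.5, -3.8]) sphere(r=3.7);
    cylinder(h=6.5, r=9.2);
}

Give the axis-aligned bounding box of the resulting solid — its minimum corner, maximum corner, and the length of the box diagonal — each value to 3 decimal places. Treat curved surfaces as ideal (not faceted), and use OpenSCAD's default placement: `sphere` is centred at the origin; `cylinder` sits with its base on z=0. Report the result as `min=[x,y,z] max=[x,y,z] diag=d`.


min=[-27.500,-24.400,-7.500] max=[-1.700,1.400,6.400] diag=39.045

A = translate([-14.6, -11.5, -3.8]) sphere(r=3.7) → bbox [-18.3,-15.2,-7.5] .. [-10.9,-7.8,-0.1]
B = cylinder(h=6.5, r=9.2) → bbox [-9.2,-9.2,0] .. [9.2,9.2,6.5]
lo = A.lo+B.lo = [-18.3-9.2, -15.2-9.2, -7.5+0] = [-27.500,-24.400,-7.500]
hi = A.hi+B.hi = [-10.9+9.2, -7.8+9.2, -0.1+6.5] = [-1.700,1.400,6.400]
diag = √(25.8²+25.8²+13.9²) = √1524.49 = 39.045


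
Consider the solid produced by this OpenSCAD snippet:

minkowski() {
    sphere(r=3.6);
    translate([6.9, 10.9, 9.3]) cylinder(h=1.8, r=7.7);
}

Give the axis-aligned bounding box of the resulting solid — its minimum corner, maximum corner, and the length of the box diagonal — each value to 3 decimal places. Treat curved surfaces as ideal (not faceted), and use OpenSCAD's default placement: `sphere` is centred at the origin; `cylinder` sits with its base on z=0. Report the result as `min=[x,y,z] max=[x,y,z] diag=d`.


A = translate([6.9, 10.9, 9.3]) cylinder(h=1.8, r=7.7) → bbox [-0.8,3.2,9.3] .. [14.6,18.6,11.1]
B = sphere(r=3.6) → bbox [-3.6,-3.6,-3.6] .. [3.6,3.6,3.6]
lo = A.lo+B.lo = [-0.8-3.6, 3.2-3.6, 9.3-3.6] = [-4.400,-0.400,5.700]
hi = A.hi+B.hi = [14.6+3.6, 18.6+3.6, 11.1+3.6] = [18.200,22.200,14.700]
diag = √(22.6²+22.6²+9²) = √1102.52 = 33.204

min=[-4.400,-0.400,5.700] max=[18.200,22.200,14.700] diag=33.204


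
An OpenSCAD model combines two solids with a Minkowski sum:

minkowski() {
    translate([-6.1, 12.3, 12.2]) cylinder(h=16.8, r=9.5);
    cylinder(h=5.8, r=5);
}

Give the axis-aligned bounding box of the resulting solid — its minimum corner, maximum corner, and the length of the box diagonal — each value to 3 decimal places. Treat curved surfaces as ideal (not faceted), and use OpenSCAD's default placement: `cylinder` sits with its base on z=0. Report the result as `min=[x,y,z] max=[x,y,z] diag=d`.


A = translate([-6.1, 12.3, 12.2]) cylinder(h=16.8, r=9.5) → bbox [-15.6,2.8,12.2] .. [3.4,21.8,29]
B = cylinder(h=5.8, r=5) → bbox [-5,-5,0] .. [5,5,5.8]
lo = A.lo+B.lo = [-15.6-5, 2.8-5, 12.2+0] = [-20.600,-2.200,12.200]
hi = A.hi+B.hi = [3.4+5, 21.8+5, 29+5.8] = [8.400,26.800,34.800]
diag = √(29²+29²+22.6²) = √2192.76 = 46.827

min=[-20.600,-2.200,12.200] max=[8.400,26.800,34.800] diag=46.827


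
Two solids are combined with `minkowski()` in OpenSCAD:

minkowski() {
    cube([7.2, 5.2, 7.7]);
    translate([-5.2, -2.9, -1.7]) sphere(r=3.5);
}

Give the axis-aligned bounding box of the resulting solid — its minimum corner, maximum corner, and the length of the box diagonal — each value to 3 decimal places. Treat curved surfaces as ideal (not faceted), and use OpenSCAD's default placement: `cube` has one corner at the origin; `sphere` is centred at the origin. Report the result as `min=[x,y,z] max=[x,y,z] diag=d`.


min=[-8.700,-6.400,-5.200] max=[5.500,5.800,9.500] diag=23.803

A = translate([-5.2, -2.9, -1.7]) sphere(r=3.5) → bbox [-8.7,-6.4,-5.2] .. [-1.7,0.6,1.8]
B = cube([7.2, 5.2, 7.7]) → bbox [0,0,0] .. [7.2,5.2,7.7]
lo = A.lo+B.lo = [-8.7+0, -6.4+0, -5.2+0] = [-8.700,-6.400,-5.200]
hi = A.hi+B.hi = [-1.7+7.2, 0.6+5.2, 1.8+7.7] = [5.500,5.800,9.500]
diag = √(14.2²+12.2²+14.7²) = √566.57 = 23.803


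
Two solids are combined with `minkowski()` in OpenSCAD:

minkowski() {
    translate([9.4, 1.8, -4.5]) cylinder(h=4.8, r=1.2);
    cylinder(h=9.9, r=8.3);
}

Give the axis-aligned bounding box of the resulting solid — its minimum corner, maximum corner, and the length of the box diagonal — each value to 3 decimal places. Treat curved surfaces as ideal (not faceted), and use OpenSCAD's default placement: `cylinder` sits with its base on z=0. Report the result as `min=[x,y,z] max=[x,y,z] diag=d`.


min=[-0.100,-7.700,-4.500] max=[18.900,11.300,10.200] diag=30.628

A = translate([9.4, 1.8, -4.5]) cylinder(h=4.8, r=1.2) → bbox [8.2,0.6,-4.5] .. [10.6,3,0.3]
B = cylinder(h=9.9, r=8.3) → bbox [-8.3,-8.3,0] .. [8.3,8.3,9.9]
lo = A.lo+B.lo = [8.2-8.3, 0.6-8.3, -4.5+0] = [-0.100,-7.700,-4.500]
hi = A.hi+B.hi = [10.6+8.3, 3+8.3, 0.3+9.9] = [18.900,11.300,10.200]
diag = √(19²+19²+14.7²) = √938.09 = 30.628


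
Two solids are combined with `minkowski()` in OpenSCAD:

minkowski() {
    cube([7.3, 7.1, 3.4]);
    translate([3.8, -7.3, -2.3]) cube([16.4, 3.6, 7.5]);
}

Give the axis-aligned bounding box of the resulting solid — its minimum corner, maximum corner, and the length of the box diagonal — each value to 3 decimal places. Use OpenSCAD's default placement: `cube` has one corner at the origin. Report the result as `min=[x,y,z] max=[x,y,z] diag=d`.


A = translate([3.8, -7.3, -2.3]) cube([16.4, 3.6, 7.5]) → bbox [3.8,-7.3,-2.3] .. [20.2,-3.7,5.2]
B = cube([7.3, 7.1, 3.4]) → bbox [0,0,0] .. [7.3,7.1,3.4]
lo = A.lo+B.lo = [3.8+0, -7.3+0, -2.3+0] = [3.800,-7.300,-2.300]
hi = A.hi+B.hi = [20.2+7.3, -3.7+7.1, 5.2+3.4] = [27.500,3.400,8.600]
diag = √(23.7²+10.7²+10.9²) = √794.99 = 28.196

min=[3.800,-7.300,-2.300] max=[27.500,3.400,8.600] diag=28.196


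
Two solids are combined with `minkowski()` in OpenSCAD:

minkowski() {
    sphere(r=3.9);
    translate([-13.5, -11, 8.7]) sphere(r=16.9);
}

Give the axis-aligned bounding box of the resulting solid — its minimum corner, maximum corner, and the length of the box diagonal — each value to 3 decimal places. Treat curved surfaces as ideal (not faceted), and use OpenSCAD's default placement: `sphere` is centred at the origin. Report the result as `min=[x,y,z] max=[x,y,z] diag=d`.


A = translate([-13.5, -11, 8.7]) sphere(r=16.9) → bbox [-30.4,-27.9,-8.2] .. [3.4,5.9,25.6]
B = sphere(r=3.9) → bbox [-3.9,-3.9,-3.9] .. [3.9,3.9,3.9]
lo = A.lo+B.lo = [-30.4-3.9, -27.9-3.9, -8.2-3.9] = [-34.300,-31.800,-12.100]
hi = A.hi+B.hi = [3.4+3.9, 5.9+3.9, 25.6+3.9] = [7.300,9.800,29.500]
diag = √(41.6²+41.6²+41.6²) = √5191.68 = 72.053

min=[-34.300,-31.800,-12.100] max=[7.300,9.800,29.500] diag=72.053


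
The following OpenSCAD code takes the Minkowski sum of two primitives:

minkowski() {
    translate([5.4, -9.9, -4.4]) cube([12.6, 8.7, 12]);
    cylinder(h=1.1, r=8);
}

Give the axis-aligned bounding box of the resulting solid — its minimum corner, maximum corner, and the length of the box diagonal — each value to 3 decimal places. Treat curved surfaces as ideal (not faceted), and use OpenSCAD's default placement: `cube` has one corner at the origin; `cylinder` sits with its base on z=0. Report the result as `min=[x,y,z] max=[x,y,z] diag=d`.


A = translate([5.4, -9.9, -4.4]) cube([12.6, 8.7, 12]) → bbox [5.4,-9.9,-4.4] .. [18,-1.2,7.6]
B = cylinder(h=1.1, r=8) → bbox [-8,-8,0] .. [8,8,1.1]
lo = A.lo+B.lo = [5.4-8, -9.9-8, -4.4+0] = [-2.600,-17.900,-4.400]
hi = A.hi+B.hi = [18+8, -1.2+8, 7.6+1.1] = [26.000,6.800,8.700]
diag = √(28.6²+24.7²+13.1²) = √1599.66 = 39.996

min=[-2.600,-17.900,-4.400] max=[26.000,6.800,8.700] diag=39.996


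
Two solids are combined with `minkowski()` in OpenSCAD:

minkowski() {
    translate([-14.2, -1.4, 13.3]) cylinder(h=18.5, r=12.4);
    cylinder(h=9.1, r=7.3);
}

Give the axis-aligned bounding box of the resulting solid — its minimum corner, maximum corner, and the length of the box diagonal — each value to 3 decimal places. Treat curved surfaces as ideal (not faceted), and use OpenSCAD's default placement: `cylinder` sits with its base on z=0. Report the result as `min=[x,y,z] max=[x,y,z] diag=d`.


min=[-33.900,-21.100,13.300] max=[5.500,18.300,40.900] diag=62.181

A = translate([-14.2, -1.4, 13.3]) cylinder(h=18.5, r=12.4) → bbox [-26.6,-13.8,13.3] .. [-1.8,11,31.8]
B = cylinder(h=9.1, r=7.3) → bbox [-7.3,-7.3,0] .. [7.3,7.3,9.1]
lo = A.lo+B.lo = [-26.6-7.3, -13.8-7.3, 13.3+0] = [-33.900,-21.100,13.300]
hi = A.hi+B.hi = [-1.8+7.3, 11+7.3, 31.8+9.1] = [5.500,18.300,40.900]
diag = √(39.4²+39.4²+27.6²) = √3866.48 = 62.181


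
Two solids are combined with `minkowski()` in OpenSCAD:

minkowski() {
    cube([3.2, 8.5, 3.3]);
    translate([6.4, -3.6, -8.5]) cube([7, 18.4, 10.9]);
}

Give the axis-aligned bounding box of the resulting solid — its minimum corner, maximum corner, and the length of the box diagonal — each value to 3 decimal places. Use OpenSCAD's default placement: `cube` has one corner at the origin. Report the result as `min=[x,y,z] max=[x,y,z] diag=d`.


min=[6.400,-3.600,-8.500] max=[16.600,23.300,5.700] diag=32.083

A = translate([6.4, -3.6, -8.5]) cube([7, 18.4, 10.9]) → bbox [6.4,-3.6,-8.5] .. [13.4,14.8,2.4]
B = cube([3.2, 8.5, 3.3]) → bbox [0,0,0] .. [3.2,8.5,3.3]
lo = A.lo+B.lo = [6.4+0, -3.6+0, -8.5+0] = [6.400,-3.600,-8.500]
hi = A.hi+B.hi = [13.4+3.2, 14.8+8.5, 2.4+3.3] = [16.600,23.300,5.700]
diag = √(10.2²+26.9²+14.2²) = √1029.29 = 32.083


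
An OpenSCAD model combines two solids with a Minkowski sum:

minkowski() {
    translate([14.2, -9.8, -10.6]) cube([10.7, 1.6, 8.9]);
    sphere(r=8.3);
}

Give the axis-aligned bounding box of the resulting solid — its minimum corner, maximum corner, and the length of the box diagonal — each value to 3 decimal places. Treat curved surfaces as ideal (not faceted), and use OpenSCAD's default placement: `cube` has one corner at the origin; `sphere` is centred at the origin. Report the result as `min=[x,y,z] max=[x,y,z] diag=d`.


min=[5.900,-18.100,-18.900] max=[33.200,0.100,6.600] diag=41.555

A = translate([14.2, -9.8, -10.6]) cube([10.7, 1.6, 8.9]) → bbox [14.2,-9.8,-10.6] .. [24.9,-8.2,-1.7]
B = sphere(r=8.3) → bbox [-8.3,-8.3,-8.3] .. [8.3,8.3,8.3]
lo = A.lo+B.lo = [14.2-8.3, -9.8-8.3, -10.6-8.3] = [5.900,-18.100,-18.900]
hi = A.hi+B.hi = [24.9+8.3, -8.2+8.3, -1.7+8.3] = [33.200,0.100,6.600]
diag = √(27.3²+18.2²+25.5²) = √1726.78 = 41.555


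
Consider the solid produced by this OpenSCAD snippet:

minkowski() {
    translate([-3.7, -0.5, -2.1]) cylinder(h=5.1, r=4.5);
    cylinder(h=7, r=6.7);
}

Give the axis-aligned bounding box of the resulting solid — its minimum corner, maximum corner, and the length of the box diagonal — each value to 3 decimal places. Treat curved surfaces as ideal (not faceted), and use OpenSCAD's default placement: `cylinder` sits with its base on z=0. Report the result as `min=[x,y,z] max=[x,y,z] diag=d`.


A = translate([-3.7, -0.5, -2.1]) cylinder(h=5.1, r=4.5) → bbox [-8.2,-5,-2.1] .. [0.8,4,3]
B = cylinder(h=7, r=6.7) → bbox [-6.7,-6.7,0] .. [6.7,6.7,7]
lo = A.lo+B.lo = [-8.2-6.7, -5-6.7, -2.1+0] = [-14.900,-11.700,-2.100]
hi = A.hi+B.hi = [0.8+6.7, 4+6.7, 3+7] = [7.500,10.700,10.000]
diag = √(22.4²+22.4²+12.1²) = √1149.93 = 33.911

min=[-14.900,-11.700,-2.100] max=[7.500,10.700,10.000] diag=33.911


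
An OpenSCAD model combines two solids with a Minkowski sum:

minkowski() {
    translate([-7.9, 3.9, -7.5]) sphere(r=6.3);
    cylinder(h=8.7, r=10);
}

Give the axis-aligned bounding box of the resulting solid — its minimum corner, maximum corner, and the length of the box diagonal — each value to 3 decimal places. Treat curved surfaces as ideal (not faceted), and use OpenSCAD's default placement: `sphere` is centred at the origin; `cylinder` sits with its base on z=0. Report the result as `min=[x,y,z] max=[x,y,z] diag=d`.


min=[-24.200,-12.400,-13.800] max=[8.400,20.200,7.500] diag=50.786

A = translate([-7.9, 3.9, -7.5]) sphere(r=6.3) → bbox [-14.2,-2.4,-13.8] .. [-1.6,10.2,-1.2]
B = cylinder(h=8.7, r=10) → bbox [-10,-10,0] .. [10,10,8.7]
lo = A.lo+B.lo = [-14.2-10, -2.4-10, -13.8+0] = [-24.200,-12.400,-13.800]
hi = A.hi+B.hi = [-1.6+10, 10.2+10, -1.2+8.7] = [8.400,20.200,7.500]
diag = √(32.6²+32.6²+21.3²) = √2579.21 = 50.786


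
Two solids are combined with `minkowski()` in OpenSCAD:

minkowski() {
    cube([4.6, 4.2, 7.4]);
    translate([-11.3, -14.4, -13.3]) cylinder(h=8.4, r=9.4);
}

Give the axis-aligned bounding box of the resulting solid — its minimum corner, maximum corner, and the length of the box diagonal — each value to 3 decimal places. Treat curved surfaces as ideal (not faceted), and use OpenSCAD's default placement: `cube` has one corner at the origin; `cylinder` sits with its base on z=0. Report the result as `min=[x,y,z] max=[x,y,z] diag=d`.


min=[-20.700,-23.800,-13.300] max=[2.700,-0.800,2.500] diag=36.417

A = translate([-11.3, -14.4, -13.3]) cylinder(h=8.4, r=9.4) → bbox [-20.7,-23.8,-13.3] .. [-1.9,-5,-4.9]
B = cube([4.6, 4.2, 7.4]) → bbox [0,0,0] .. [4.6,4.2,7.4]
lo = A.lo+B.lo = [-20.7+0, -23.8+0, -13.3+0] = [-20.700,-23.800,-13.300]
hi = A.hi+B.hi = [-1.9+4.6, -5+4.2, -4.9+7.4] = [2.700,-0.800,2.500]
diag = √(23.4²+23²+15.8²) = √1326.2 = 36.417


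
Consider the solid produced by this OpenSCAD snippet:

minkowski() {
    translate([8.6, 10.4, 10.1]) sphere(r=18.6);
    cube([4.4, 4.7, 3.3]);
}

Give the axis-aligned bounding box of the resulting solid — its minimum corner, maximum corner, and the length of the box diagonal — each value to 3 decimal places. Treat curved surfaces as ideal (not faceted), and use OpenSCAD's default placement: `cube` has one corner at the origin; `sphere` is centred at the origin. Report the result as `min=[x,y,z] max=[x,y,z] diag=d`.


A = translate([8.6, 10.4, 10.1]) sphere(r=18.6) → bbox [-10,-8.2,-8.5] .. [27.2,29,28.7]
B = cube([4.4, 4.7, 3.3]) → bbox [0,0,0] .. [4.4,4.7,3.3]
lo = A.lo+B.lo = [-10+0, -8.2+0, -8.5+0] = [-10.000,-8.200,-8.500]
hi = A.hi+B.hi = [27.2+4.4, 29+4.7, 28.7+3.3] = [31.600,33.700,32.000]
diag = √(41.6²+41.9²+40.5²) = √5126.42 = 71.599

min=[-10.000,-8.200,-8.500] max=[31.600,33.700,32.000] diag=71.599


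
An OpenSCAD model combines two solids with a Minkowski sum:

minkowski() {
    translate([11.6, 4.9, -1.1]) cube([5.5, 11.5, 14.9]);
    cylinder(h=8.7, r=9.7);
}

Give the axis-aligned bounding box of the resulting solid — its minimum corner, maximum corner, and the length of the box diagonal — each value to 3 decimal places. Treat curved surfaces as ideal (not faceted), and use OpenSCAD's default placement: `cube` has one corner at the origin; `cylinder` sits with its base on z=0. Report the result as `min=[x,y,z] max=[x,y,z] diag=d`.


A = translate([11.6, 4.9, -1.1]) cube([5.5, 11.5, 14.9]) → bbox [11.6,4.9,-1.1] .. [17.1,16.4,13.8]
B = cylinder(h=8.7, r=9.7) → bbox [-9.7,-9.7,0] .. [9.7,9.7,8.7]
lo = A.lo+B.lo = [11.6-9.7, 4.9-9.7, -1.1+0] = [1.900,-4.800,-1.100]
hi = A.hi+B.hi = [17.1+9.7, 16.4+9.7, 13.8+8.7] = [26.800,26.100,22.500]
diag = √(24.9²+30.9²+23.6²) = √2131.78 = 46.171

min=[1.900,-4.800,-1.100] max=[26.800,26.100,22.500] diag=46.171


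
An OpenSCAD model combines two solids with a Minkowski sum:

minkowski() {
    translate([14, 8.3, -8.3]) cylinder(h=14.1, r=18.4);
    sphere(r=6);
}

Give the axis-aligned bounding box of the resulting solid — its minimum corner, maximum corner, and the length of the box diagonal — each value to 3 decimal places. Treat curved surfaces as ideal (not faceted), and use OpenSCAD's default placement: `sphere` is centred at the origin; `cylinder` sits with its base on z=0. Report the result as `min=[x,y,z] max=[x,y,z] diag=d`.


A = translate([14, 8.3, -8.3]) cylinder(h=14.1, r=18.4) → bbox [-4.4,-10.1,-8.3] .. [32.4,26.7,5.8]
B = sphere(r=6) → bbox [-6,-6,-6] .. [6,6,6]
lo = A.lo+B.lo = [-4.4-6, -10.1-6, -8.3-6] = [-10.400,-16.100,-14.300]
hi = A.hi+B.hi = [32.4+6, 26.7+6, 5.8+6] = [38.400,32.700,11.800]
diag = √(48.8²+48.8²+26.1²) = √5444.09 = 73.784

min=[-10.400,-16.100,-14.300] max=[38.400,32.700,11.800] diag=73.784


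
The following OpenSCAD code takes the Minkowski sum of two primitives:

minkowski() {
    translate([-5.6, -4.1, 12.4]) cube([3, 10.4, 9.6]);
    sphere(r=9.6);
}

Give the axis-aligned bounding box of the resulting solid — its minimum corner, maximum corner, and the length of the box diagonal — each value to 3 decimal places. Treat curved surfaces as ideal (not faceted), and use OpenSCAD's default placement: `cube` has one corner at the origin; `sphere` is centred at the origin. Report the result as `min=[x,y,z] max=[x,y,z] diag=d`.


A = translate([-5.6, -4.1, 12.4]) cube([3, 10.4, 9.6]) → bbox [-5.6,-4.1,12.4] .. [-2.6,6.3,22]
B = sphere(r=9.6) → bbox [-9.6,-9.6,-9.6] .. [9.6,9.6,9.6]
lo = A.lo+B.lo = [-5.6-9.6, -4.1-9.6, 12.4-9.6] = [-15.200,-13.700,2.800]
hi = A.hi+B.hi = [-2.6+9.6, 6.3+9.6, 22+9.6] = [7.000,15.900,31.600]
diag = √(22.2²+29.6²+28.8²) = √2198.44 = 46.888

min=[-15.200,-13.700,2.800] max=[7.000,15.900,31.600] diag=46.888


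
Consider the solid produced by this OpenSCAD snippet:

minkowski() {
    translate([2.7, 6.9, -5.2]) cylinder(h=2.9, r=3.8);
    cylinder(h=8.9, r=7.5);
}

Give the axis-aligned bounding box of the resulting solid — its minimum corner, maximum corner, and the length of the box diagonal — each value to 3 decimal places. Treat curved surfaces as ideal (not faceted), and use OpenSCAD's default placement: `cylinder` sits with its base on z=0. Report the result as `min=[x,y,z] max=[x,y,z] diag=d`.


A = translate([2.7, 6.9, -5.2]) cylinder(h=2.9, r=3.8) → bbox [-1.1,3.1,-5.2] .. [6.5,10.7,-2.3]
B = cylinder(h=8.9, r=7.5) → bbox [-7.5,-7.5,0] .. [7.5,7.5,8.9]
lo = A.lo+B.lo = [-1.1-7.5, 3.1-7.5, -5.2+0] = [-8.600,-4.400,-5.200]
hi = A.hi+B.hi = [6.5+7.5, 10.7+7.5, -2.3+8.9] = [14.000,18.200,6.600]
diag = √(22.6²+22.6²+11.8²) = √1160.76 = 34.070

min=[-8.600,-4.400,-5.200] max=[14.000,18.200,6.600] diag=34.070


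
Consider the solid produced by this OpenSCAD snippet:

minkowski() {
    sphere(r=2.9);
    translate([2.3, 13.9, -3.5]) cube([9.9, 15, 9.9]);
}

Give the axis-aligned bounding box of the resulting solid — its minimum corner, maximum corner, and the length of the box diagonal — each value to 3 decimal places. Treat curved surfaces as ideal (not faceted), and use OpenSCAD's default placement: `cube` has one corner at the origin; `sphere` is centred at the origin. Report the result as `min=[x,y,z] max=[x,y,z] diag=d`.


A = translate([2.3, 13.9, -3.5]) cube([9.9, 15, 9.9]) → bbox [2.3,13.9,-3.5] .. [12.2,28.9,6.4]
B = sphere(r=2.9) → bbox [-2.9,-2.9,-2.9] .. [2.9,2.9,2.9]
lo = A.lo+B.lo = [2.3-2.9, 13.9-2.9, -3.5-2.9] = [-0.600,11.000,-6.400]
hi = A.hi+B.hi = [12.2+2.9, 28.9+2.9, 6.4+2.9] = [15.100,31.800,9.300]
diag = √(15.7²+20.8²+15.7²) = √925.62 = 30.424

min=[-0.600,11.000,-6.400] max=[15.100,31.800,9.300] diag=30.424


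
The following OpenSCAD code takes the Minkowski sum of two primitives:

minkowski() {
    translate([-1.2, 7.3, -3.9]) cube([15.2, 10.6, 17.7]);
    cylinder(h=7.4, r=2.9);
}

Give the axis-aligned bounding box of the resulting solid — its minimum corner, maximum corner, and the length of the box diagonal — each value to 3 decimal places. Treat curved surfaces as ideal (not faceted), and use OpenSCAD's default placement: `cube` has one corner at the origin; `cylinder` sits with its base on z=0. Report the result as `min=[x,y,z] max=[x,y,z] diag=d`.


min=[-4.100,4.400,-3.900] max=[16.900,20.800,21.200] diag=36.606

A = translate([-1.2, 7.3, -3.9]) cube([15.2, 10.6, 17.7]) → bbox [-1.2,7.3,-3.9] .. [14,17.9,13.8]
B = cylinder(h=7.4, r=2.9) → bbox [-2.9,-2.9,0] .. [2.9,2.9,7.4]
lo = A.lo+B.lo = [-1.2-2.9, 7.3-2.9, -3.9+0] = [-4.100,4.400,-3.900]
hi = A.hi+B.hi = [14+2.9, 17.9+2.9, 13.8+7.4] = [16.900,20.800,21.200]
diag = √(21²+16.4²+25.1²) = √1339.97 = 36.606


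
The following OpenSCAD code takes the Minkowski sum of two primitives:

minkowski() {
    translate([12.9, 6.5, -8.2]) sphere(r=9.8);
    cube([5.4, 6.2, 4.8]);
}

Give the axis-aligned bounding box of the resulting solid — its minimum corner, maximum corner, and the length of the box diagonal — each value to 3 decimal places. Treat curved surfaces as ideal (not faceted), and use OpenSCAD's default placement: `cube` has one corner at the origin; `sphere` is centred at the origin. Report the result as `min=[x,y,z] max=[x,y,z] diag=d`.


min=[3.100,-3.300,-18.000] max=[28.100,22.500,6.400] diag=43.428

A = translate([12.9, 6.5, -8.2]) sphere(r=9.8) → bbox [3.1,-3.3,-18] .. [22.7,16.3,1.6]
B = cube([5.4, 6.2, 4.8]) → bbox [0,0,0] .. [5.4,6.2,4.8]
lo = A.lo+B.lo = [3.1+0, -3.3+0, -18+0] = [3.100,-3.300,-18.000]
hi = A.hi+B.hi = [22.7+5.4, 16.3+6.2, 1.6+4.8] = [28.100,22.500,6.400]
diag = √(25²+25.8²+24.4²) = √1886 = 43.428


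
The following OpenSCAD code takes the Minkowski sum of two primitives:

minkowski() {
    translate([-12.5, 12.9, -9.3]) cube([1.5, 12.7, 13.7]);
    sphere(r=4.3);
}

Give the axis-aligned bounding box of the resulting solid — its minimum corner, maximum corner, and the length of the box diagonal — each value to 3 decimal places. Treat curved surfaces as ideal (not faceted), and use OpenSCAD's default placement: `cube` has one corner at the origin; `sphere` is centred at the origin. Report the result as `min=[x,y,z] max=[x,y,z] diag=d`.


A = translate([-12.5, 12.9, -9.3]) cube([1.5, 12.7, 13.7]) → bbox [-12.5,12.9,-9.3] .. [-11,25.6,4.4]
B = sphere(r=4.3) → bbox [-4.3,-4.3,-4.3] .. [4.3,4.3,4.3]
lo = A.lo+B.lo = [-12.5-4.3, 12.9-4.3, -9.3-4.3] = [-16.800,8.600,-13.600]
hi = A.hi+B.hi = [-11+4.3, 25.6+4.3, 4.4+4.3] = [-6.700,29.900,8.700]
diag = √(10.1²+21.3²+22.3²) = √1052.99 = 32.450

min=[-16.800,8.600,-13.600] max=[-6.700,29.900,8.700] diag=32.450


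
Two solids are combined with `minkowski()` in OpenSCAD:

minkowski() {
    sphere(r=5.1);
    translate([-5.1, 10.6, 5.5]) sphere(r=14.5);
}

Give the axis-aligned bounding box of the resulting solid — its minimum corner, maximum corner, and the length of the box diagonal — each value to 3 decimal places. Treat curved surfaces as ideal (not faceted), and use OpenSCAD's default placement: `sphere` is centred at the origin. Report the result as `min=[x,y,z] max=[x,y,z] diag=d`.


A = translate([-5.1, 10.6, 5.5]) sphere(r=14.5) → bbox [-19.6,-3.9,-9] .. [9.4,25.1,20]
B = sphere(r=5.1) → bbox [-5.1,-5.1,-5.1] .. [5.1,5.1,5.1]
lo = A.lo+B.lo = [-19.6-5.1, -3.9-5.1, -9-5.1] = [-24.700,-9.000,-14.100]
hi = A.hi+B.hi = [9.4+5.1, 25.1+5.1, 20+5.1] = [14.500,30.200,25.100]
diag = √(39.2²+39.2²+39.2²) = √4609.92 = 67.896

min=[-24.700,-9.000,-14.100] max=[14.500,30.200,25.100] diag=67.896


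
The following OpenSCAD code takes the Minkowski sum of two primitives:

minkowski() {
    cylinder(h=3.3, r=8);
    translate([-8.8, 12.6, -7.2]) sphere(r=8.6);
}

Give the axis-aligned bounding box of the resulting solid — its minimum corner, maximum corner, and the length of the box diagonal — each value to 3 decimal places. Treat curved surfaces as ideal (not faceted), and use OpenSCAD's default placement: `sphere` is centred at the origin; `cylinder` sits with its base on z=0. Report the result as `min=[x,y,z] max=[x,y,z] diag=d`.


A = translate([-8.8, 12.6, -7.2]) sphere(r=8.6) → bbox [-17.4,4,-15.8] .. [-0.2,21.2,1.4]
B = cylinder(h=3.3, r=8) → bbox [-8,-8,0] .. [8,8,3.3]
lo = A.lo+B.lo = [-17.4-8, 4-8, -15.8+0] = [-25.400,-4.000,-15.800]
hi = A.hi+B.hi = [-0.2+8, 21.2+8, 1.4+3.3] = [7.800,29.200,4.700]
diag = √(33.2²+33.2²+20.5²) = √2624.73 = 51.232

min=[-25.400,-4.000,-15.800] max=[7.800,29.200,4.700] diag=51.232


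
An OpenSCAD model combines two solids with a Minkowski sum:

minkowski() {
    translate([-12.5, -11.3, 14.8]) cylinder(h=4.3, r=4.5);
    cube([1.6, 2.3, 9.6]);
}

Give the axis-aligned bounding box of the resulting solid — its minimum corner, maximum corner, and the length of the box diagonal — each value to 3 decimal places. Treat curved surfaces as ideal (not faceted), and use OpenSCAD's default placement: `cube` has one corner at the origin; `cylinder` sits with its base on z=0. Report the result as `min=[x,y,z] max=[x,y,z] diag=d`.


A = translate([-12.5, -11.3, 14.8]) cylinder(h=4.3, r=4.5) → bbox [-17,-15.8,14.8] .. [-8,-6.8,19.1]
B = cube([1.6, 2.3, 9.6]) → bbox [0,0,0] .. [1.6,2.3,9.6]
lo = A.lo+B.lo = [-17+0, -15.8+0, 14.8+0] = [-17.000,-15.800,14.800]
hi = A.hi+B.hi = [-8+1.6, -6.8+2.3, 19.1+9.6] = [-6.400,-4.500,28.700]
diag = √(10.6²+11.3²+13.9²) = √433.26 = 20.815

min=[-17.000,-15.800,14.800] max=[-6.400,-4.500,28.700] diag=20.815


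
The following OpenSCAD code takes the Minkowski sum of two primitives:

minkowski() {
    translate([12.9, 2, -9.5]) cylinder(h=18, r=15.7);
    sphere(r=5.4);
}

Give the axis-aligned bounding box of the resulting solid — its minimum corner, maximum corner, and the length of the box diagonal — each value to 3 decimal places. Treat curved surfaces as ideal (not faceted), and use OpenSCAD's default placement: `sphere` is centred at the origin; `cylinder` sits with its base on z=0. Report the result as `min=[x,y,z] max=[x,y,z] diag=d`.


min=[-8.200,-19.100,-14.900] max=[34.000,23.100,13.900] diag=66.266

A = translate([12.9, 2, -9.5]) cylinder(h=18, r=15.7) → bbox [-2.8,-13.7,-9.5] .. [28.6,17.7,8.5]
B = sphere(r=5.4) → bbox [-5.4,-5.4,-5.4] .. [5.4,5.4,5.4]
lo = A.lo+B.lo = [-2.8-5.4, -13.7-5.4, -9.5-5.4] = [-8.200,-19.100,-14.900]
hi = A.hi+B.hi = [28.6+5.4, 17.7+5.4, 8.5+5.4] = [34.000,23.100,13.900]
diag = √(42.2²+42.2²+28.8²) = √4391.12 = 66.266


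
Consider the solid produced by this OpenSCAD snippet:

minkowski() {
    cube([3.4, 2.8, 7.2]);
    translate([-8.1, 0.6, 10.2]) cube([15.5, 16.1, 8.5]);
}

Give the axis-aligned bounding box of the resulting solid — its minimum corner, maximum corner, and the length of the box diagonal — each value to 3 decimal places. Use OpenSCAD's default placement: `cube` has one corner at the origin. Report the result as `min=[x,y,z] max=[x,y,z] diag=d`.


A = translate([-8.1, 0.6, 10.2]) cube([15.5, 16.1, 8.5]) → bbox [-8.1,0.6,10.2] .. [7.4,16.7,18.7]
B = cube([3.4, 2.8, 7.2]) → bbox [0,0,0] .. [3.4,2.8,7.2]
lo = A.lo+B.lo = [-8.1+0, 0.6+0, 10.2+0] = [-8.100,0.600,10.200]
hi = A.hi+B.hi = [7.4+3.4, 16.7+2.8, 18.7+7.2] = [10.800,19.500,25.900]
diag = √(18.9²+18.9²+15.7²) = √960.91 = 30.999

min=[-8.100,0.600,10.200] max=[10.800,19.500,25.900] diag=30.999


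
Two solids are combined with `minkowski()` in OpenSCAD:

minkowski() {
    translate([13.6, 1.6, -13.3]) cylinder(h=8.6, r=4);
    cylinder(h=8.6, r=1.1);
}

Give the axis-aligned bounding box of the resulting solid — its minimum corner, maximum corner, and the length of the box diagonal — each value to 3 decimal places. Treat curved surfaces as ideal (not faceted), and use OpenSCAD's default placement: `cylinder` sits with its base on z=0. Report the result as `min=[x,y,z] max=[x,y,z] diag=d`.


min=[8.500,-3.500,-13.300] max=[18.700,6.700,3.900] diag=22.448

A = translate([13.6, 1.6, -13.3]) cylinder(h=8.6, r=4) → bbox [9.6,-2.4,-13.3] .. [17.6,5.6,-4.7]
B = cylinder(h=8.6, r=1.1) → bbox [-1.1,-1.1,0] .. [1.1,1.1,8.6]
lo = A.lo+B.lo = [9.6-1.1, -2.4-1.1, -13.3+0] = [8.500,-3.500,-13.300]
hi = A.hi+B.hi = [17.6+1.1, 5.6+1.1, -4.7+8.6] = [18.700,6.700,3.900]
diag = √(10.2²+10.2²+17.2²) = √503.92 = 22.448


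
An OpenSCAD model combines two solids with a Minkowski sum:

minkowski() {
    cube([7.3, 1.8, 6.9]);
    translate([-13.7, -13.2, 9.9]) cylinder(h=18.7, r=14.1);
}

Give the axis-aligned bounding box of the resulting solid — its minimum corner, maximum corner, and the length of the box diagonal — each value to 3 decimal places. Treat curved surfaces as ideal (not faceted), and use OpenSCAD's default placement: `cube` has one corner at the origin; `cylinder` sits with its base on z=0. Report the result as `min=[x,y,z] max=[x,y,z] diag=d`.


min=[-27.800,-27.300,9.900] max=[7.700,2.700,35.500] diag=53.062

A = translate([-13.7, -13.2, 9.9]) cylinder(h=18.7, r=14.1) → bbox [-27.8,-27.3,9.9] .. [0.4,0.9,28.6]
B = cube([7.3, 1.8, 6.9]) → bbox [0,0,0] .. [7.3,1.8,6.9]
lo = A.lo+B.lo = [-27.8+0, -27.3+0, 9.9+0] = [-27.800,-27.300,9.900]
hi = A.hi+B.hi = [0.4+7.3, 0.9+1.8, 28.6+6.9] = [7.700,2.700,35.500]
diag = √(35.5²+30²+25.6²) = √2815.61 = 53.062


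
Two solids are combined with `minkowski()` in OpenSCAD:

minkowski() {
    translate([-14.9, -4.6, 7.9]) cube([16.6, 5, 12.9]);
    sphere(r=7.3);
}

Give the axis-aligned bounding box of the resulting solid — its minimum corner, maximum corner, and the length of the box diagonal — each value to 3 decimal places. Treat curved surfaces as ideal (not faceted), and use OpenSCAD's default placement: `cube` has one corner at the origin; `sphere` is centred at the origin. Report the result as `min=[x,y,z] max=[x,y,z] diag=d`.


A = translate([-14.9, -4.6, 7.9]) cube([16.6, 5, 12.9]) → bbox [-14.9,-4.6,7.9] .. [1.7,0.4,20.8]
B = sphere(r=7.3) → bbox [-7.3,-7.3,-7.3] .. [7.3,7.3,7.3]
lo = A.lo+B.lo = [-14.9-7.3, -4.6-7.3, 7.9-7.3] = [-22.200,-11.900,0.600]
hi = A.hi+B.hi = [1.7+7.3, 0.4+7.3, 20.8+7.3] = [9.000,7.700,28.100]
diag = √(31.2²+19.6²+27.5²) = √2113.85 = 45.977

min=[-22.200,-11.900,0.600] max=[9.000,7.700,28.100] diag=45.977


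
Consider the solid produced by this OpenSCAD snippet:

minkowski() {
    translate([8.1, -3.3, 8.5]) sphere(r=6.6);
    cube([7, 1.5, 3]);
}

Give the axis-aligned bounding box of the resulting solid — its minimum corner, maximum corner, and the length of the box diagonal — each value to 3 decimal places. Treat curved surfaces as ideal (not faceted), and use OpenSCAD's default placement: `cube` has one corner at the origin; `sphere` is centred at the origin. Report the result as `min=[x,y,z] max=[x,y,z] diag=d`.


A = translate([8.1, -3.3, 8.5]) sphere(r=6.6) → bbox [1.5,-9.9,1.9] .. [14.7,3.3,15.1]
B = cube([7, 1.5, 3]) → bbox [0,0,0] .. [7,1.5,3]
lo = A.lo+B.lo = [1.5+0, -9.9+0, 1.9+0] = [1.500,-9.900,1.900]
hi = A.hi+B.hi = [14.7+7, 3.3+1.5, 15.1+3] = [21.700,4.800,18.100]
diag = √(20.2²+14.7²+16.2²) = √886.57 = 29.775

min=[1.500,-9.900,1.900] max=[21.700,4.800,18.100] diag=29.775


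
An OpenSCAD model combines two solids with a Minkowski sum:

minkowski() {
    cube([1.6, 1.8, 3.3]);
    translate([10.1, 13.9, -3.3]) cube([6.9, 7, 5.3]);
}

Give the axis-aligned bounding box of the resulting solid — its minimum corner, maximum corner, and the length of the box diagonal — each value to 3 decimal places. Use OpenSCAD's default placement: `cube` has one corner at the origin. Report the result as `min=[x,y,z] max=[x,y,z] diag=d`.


A = translate([10.1, 13.9, -3.3]) cube([6.9, 7, 5.3]) → bbox [10.1,13.9,-3.3] .. [17,20.9,2]
B = cube([1.6, 1.8, 3.3]) → bbox [0,0,0] .. [1.6,1.8,3.3]
lo = A.lo+B.lo = [10.1+0, 13.9+0, -3.3+0] = [10.100,13.900,-3.300]
hi = A.hi+B.hi = [17+1.6, 20.9+1.8, 2+3.3] = [18.600,22.700,5.300]
diag = √(8.5²+8.8²+8.6²) = √223.65 = 14.955

min=[10.100,13.900,-3.300] max=[18.600,22.700,5.300] diag=14.955


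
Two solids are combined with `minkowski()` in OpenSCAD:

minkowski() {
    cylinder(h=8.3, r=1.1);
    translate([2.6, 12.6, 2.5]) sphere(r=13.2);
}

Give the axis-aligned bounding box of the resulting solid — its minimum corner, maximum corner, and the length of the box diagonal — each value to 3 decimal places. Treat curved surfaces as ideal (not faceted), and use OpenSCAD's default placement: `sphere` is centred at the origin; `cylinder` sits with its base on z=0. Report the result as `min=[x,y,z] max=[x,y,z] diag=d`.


min=[-11.700,-1.700,-10.700] max=[16.900,26.900,24.000] diag=53.292

A = translate([2.6, 12.6, 2.5]) sphere(r=13.2) → bbox [-10.6,-0.6,-10.7] .. [15.8,25.8,15.7]
B = cylinder(h=8.3, r=1.1) → bbox [-1.1,-1.1,0] .. [1.1,1.1,8.3]
lo = A.lo+B.lo = [-10.6-1.1, -0.6-1.1, -10.7+0] = [-11.700,-1.700,-10.700]
hi = A.hi+B.hi = [15.8+1.1, 25.8+1.1, 15.7+8.3] = [16.900,26.900,24.000]
diag = √(28.6²+28.6²+34.7²) = √2840.01 = 53.292


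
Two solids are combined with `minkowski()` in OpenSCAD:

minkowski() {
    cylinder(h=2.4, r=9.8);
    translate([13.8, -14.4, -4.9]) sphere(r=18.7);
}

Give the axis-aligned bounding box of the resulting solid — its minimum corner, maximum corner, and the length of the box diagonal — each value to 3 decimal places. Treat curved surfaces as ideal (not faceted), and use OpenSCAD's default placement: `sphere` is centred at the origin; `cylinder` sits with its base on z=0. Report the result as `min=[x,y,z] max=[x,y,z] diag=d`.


A = translate([13.8, -14.4, -4.9]) sphere(r=18.7) → bbox [-4.9,-33.1,-23.6] .. [32.5,4.3,13.8]
B = cylinder(h=2.4, r=9.8) → bbox [-9.8,-9.8,0] .. [9.8,9.8,2.4]
lo = A.lo+B.lo = [-4.9-9.8, -33.1-9.8, -23.6+0] = [-14.700,-42.900,-23.600]
hi = A.hi+B.hi = [32.5+9.8, 4.3+9.8, 13.8+2.4] = [42.300,14.100,16.200]
diag = √(57²+57²+39.8²) = √8082.04 = 89.900

min=[-14.700,-42.900,-23.600] max=[42.300,14.100,16.200] diag=89.900


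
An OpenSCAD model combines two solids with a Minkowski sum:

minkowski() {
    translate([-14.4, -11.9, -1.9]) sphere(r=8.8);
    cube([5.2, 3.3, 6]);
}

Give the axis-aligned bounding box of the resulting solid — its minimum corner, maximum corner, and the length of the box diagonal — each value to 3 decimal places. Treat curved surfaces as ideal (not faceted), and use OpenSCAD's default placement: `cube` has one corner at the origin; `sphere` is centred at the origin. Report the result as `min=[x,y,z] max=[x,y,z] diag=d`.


min=[-23.200,-20.700,-10.700] max=[-0.400,0.200,12.900] diag=38.905

A = translate([-14.4, -11.9, -1.9]) sphere(r=8.8) → bbox [-23.2,-20.7,-10.7] .. [-5.6,-3.1,6.9]
B = cube([5.2, 3.3, 6]) → bbox [0,0,0] .. [5.2,3.3,6]
lo = A.lo+B.lo = [-23.2+0, -20.7+0, -10.7+0] = [-23.200,-20.700,-10.700]
hi = A.hi+B.hi = [-5.6+5.2, -3.1+3.3, 6.9+6] = [-0.400,0.200,12.900]
diag = √(22.8²+20.9²+23.6²) = √1513.61 = 38.905


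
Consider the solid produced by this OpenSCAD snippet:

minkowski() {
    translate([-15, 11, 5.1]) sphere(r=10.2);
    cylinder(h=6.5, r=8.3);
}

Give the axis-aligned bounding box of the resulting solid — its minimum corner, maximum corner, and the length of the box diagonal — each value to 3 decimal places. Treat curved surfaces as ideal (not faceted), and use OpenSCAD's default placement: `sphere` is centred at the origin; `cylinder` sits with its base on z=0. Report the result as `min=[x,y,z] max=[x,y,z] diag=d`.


min=[-33.500,-7.500,-5.100] max=[3.500,29.500,21.800] diag=58.835

A = translate([-15, 11, 5.1]) sphere(r=10.2) → bbox [-25.2,0.8,-5.1] .. [-4.8,21.2,15.3]
B = cylinder(h=6.5, r=8.3) → bbox [-8.3,-8.3,0] .. [8.3,8.3,6.5]
lo = A.lo+B.lo = [-25.2-8.3, 0.8-8.3, -5.1+0] = [-33.500,-7.500,-5.100]
hi = A.hi+B.hi = [-4.8+8.3, 21.2+8.3, 15.3+6.5] = [3.500,29.500,21.800]
diag = √(37²+37²+26.9²) = √3461.61 = 58.835
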